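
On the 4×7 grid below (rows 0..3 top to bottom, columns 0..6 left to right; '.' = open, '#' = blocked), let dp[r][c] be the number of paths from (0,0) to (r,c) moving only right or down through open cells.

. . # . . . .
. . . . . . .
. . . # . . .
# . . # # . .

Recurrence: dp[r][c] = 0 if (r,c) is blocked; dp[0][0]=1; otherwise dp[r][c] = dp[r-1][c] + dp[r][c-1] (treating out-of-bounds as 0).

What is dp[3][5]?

4

r\c   0   1   2   3   4   5   6
  0   1   1   0   0   0   0   0
  1   1   2   2   2   2   2   2
  2   1   3   5   0   2   4   6
  3   0   3   8   0   0   4  10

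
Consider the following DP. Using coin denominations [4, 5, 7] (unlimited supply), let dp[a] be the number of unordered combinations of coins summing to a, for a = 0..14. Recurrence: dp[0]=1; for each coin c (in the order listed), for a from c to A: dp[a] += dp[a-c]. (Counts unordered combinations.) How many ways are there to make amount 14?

after  coin     0     1     2     3     4     5     6     7     8     9    10    11    12    13    14
          4     1     0     0     0     1     0     0     0     1     0     0     0     1     0     0
          5     1     0     0     0     1     1     0     0     1     1     1     0     1     1     1
          7     1     0     0     0     1     1     0     1     1     1     1     1     2     1     2

2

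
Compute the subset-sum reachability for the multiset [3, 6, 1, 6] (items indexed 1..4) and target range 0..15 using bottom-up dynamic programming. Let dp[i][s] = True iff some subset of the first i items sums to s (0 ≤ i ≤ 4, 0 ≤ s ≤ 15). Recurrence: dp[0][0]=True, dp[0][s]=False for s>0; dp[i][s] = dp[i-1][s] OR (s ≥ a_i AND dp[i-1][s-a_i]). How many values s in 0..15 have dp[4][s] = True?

i\s   0   1   2   3   4   5   6   7   8   9  10  11  12  13  14  15
  0   T   F   F   F   F   F   F   F   F   F   F   F   F   F   F   F
  1   T   F   F   T   F   F   F   F   F   F   F   F   F   F   F   F
  2   T   F   F   T   F   F   T   F   F   T   F   F   F   F   F   F
  3   T   T   F   T   T   F   T   T   F   T   T   F   F   F   F   F
  4   T   T   F   T   T   F   T   T   F   T   T   F   T   T   F   T

11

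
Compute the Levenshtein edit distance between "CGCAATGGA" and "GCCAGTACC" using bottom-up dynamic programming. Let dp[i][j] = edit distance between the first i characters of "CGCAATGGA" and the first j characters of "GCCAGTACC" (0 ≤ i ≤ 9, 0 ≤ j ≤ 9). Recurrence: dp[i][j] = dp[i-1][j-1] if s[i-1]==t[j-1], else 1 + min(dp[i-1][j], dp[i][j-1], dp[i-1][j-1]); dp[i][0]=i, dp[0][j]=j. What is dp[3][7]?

   ''  G  C  C  A  G  T  A  C  C
''  0  1  2  3  4  5  6  7  8  9
 C  1  1  1  2  3  4  5  6  7  8
 G  2  1  2  2  3  3  4  5  6  7
 C  3  2  1  2  3  4  4  5  5  6
 A  4  3  2  2  2  3  4  4  5  6
 A  5  4  3  3  2  3  4  4  5  6
 T  6  5  4  4  3  3  3  4  5  6
 G  7  6  5  5  4  3  4  4  5  6
 G  8  7  6  6  5  4  4  5  5  6
 A  9  8  7  7  6  5  5  4  5  6

5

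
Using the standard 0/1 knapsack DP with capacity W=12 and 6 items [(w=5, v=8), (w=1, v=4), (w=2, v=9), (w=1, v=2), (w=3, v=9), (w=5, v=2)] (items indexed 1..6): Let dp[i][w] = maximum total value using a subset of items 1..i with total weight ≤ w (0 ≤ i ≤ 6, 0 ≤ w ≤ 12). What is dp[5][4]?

i\w   0   1   2   3   4   5   6   7   8   9  10  11  12
  0   0   0   0   0   0   0   0   0   0   0   0   0   0
  1   0   0   0   0   0   8   8   8   8   8   8   8   8
  2   0   4   4   4   4   8  12  12  12  12  12  12  12
  3   0   4   9  13  13  13  13  17  21  21  21  21  21
  4   0   4   9  13  15  15  15  17  21  23  23  23  23
  5   0   4   9  13  15  18  22  24  24  24  26  30  32
  6   0   4   9  13  15  18  22  24  24  24  26  30  32

15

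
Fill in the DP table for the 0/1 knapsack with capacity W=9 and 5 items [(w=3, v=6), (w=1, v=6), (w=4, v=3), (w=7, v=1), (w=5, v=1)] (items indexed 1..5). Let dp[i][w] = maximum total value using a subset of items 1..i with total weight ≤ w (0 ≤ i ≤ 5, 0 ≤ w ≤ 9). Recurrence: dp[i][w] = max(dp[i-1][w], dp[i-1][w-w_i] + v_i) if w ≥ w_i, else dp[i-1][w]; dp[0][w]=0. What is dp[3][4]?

i\w   0   1   2   3   4   5   6   7   8   9
  0   0   0   0   0   0   0   0   0   0   0
  1   0   0   0   6   6   6   6   6   6   6
  2   0   6   6   6  12  12  12  12  12  12
  3   0   6   6   6  12  12  12  12  15  15
  4   0   6   6   6  12  12  12  12  15  15
  5   0   6   6   6  12  12  12  12  15  15

12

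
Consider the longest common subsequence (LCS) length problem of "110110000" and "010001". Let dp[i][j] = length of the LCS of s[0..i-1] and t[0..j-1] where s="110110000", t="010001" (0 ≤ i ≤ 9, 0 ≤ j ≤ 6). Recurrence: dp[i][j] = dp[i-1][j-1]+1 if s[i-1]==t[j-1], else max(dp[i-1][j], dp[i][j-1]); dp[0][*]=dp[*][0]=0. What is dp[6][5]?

   ''  0  1  0  0  0  1
''  0  0  0  0  0  0  0
 1  0  0  1  1  1  1  1
 1  0  0  1  1  1  1  2
 0  0  1  1  2  2  2  2
 1  0  1  2  2  2  2  3
 1  0  1  2  2  2  2  3
 0  0  1  2  3  3  3  3
 0  0  1  2  3  4  4  4
 0  0  1  2  3  4  5  5
 0  0  1  2  3  4  5  5

3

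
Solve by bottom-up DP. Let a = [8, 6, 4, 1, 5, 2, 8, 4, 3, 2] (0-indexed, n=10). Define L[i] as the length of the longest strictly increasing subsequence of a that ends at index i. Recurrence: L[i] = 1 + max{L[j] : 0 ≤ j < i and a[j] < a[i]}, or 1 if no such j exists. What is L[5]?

2

   i    0    1    2    3    4    5    6    7    8    9
a[i]    8    6    4    1    5    2    8    4    3    2
L[i]    1    1    1    1    2    2    3    3    3    2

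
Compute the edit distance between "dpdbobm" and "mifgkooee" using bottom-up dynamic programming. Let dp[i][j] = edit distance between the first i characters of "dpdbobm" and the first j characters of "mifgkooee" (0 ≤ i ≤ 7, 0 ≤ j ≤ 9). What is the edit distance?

8

   ''  m  i  f  g  k  o  o  e  e
''  0  1  2  3  4  5  6  7  8  9
 d  1  1  2  3  4  5  6  7  8  9
 p  2  2  2  3  4  5  6  7  8  9
 d  3  3  3  3  4  5  6  7  8  9
 b  4  4  4  4  4  5  6  7  8  9
 o  5  5  5  5  5  5  5  6  7  8
 b  6  6  6  6  6  6  6  6  7  8
 m  7  6  7  7  7  7  7  7  7  8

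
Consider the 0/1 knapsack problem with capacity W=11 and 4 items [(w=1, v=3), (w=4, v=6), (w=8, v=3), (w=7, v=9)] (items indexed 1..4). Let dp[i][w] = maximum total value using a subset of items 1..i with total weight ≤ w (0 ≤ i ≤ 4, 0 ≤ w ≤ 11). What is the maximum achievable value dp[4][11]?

15

i\w   0   1   2   3   4   5   6   7   8   9  10  11
  0   0   0   0   0   0   0   0   0   0   0   0   0
  1   0   3   3   3   3   3   3   3   3   3   3   3
  2   0   3   3   3   6   9   9   9   9   9   9   9
  3   0   3   3   3   6   9   9   9   9   9   9   9
  4   0   3   3   3   6   9   9   9  12  12  12  15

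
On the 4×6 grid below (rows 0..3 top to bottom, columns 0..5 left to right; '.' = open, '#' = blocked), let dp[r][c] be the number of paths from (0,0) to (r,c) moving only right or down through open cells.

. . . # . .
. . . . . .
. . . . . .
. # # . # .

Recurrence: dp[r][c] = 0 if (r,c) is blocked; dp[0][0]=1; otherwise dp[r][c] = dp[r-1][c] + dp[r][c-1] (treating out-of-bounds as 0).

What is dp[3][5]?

15

r\c   0   1   2   3   4   5
  0   1   1   1   0   0   0
  1   1   2   3   3   3   3
  2   1   3   6   9  12  15
  3   1   0   0   9   0  15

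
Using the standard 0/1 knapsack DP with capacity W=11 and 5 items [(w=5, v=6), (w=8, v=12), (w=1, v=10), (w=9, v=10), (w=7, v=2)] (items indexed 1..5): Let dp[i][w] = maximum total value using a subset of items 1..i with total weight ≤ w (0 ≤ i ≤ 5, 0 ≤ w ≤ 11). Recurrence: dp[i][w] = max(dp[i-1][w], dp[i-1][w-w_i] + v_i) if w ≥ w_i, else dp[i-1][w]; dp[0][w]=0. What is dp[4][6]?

i\w   0   1   2   3   4   5   6   7   8   9  10  11
  0   0   0   0   0   0   0   0   0   0   0   0   0
  1   0   0   0   0   0   6   6   6   6   6   6   6
  2   0   0   0   0   0   6   6   6  12  12  12  12
  3   0  10  10  10  10  10  16  16  16  22  22  22
  4   0  10  10  10  10  10  16  16  16  22  22  22
  5   0  10  10  10  10  10  16  16  16  22  22  22

16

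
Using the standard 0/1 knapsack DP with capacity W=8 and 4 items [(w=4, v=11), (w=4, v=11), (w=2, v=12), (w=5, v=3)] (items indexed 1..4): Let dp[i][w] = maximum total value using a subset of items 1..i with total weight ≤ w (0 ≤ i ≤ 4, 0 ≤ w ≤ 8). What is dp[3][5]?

i\w   0   1   2   3   4   5   6   7   8
  0   0   0   0   0   0   0   0   0   0
  1   0   0   0   0  11  11  11  11  11
  2   0   0   0   0  11  11  11  11  22
  3   0   0  12  12  12  12  23  23  23
  4   0   0  12  12  12  12  23  23  23

12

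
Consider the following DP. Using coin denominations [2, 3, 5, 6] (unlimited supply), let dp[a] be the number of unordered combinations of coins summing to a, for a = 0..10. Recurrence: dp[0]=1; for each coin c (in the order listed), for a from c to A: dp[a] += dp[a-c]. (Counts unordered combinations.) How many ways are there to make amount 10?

after  coin     0     1     2     3     4     5     6     7     8     9    10
          2     1     0     1     0     1     0     1     0     1     0     1
          3     1     0     1     1     1     1     2     1     2     2     2
          5     1     0     1     1     1     2     2     2     3     3     4
          6     1     0     1     1     1     2     3     2     4     4     5

5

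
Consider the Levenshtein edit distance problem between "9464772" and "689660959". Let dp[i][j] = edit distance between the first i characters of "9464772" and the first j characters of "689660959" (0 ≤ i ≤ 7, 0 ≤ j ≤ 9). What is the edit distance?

   ''  6  8  9  6  6  0  9  5  9
''  0  1  2  3  4  5  6  7  8  9
 9  1  1  2  2  3  4  5  6  7  8
 4  2  2  2  3  3  4  5  6  7  8
 6  3  2  3  3  3  3  4  5  6  7
 4  4  3  3  4  4  4  4  5  6  7
 7  5  4  4  4  5  5  5  5  6  7
 7  6  5  5  5  5  6  6  6  6  7
 2  7  6  6  6  6  6  7  7  7  7

7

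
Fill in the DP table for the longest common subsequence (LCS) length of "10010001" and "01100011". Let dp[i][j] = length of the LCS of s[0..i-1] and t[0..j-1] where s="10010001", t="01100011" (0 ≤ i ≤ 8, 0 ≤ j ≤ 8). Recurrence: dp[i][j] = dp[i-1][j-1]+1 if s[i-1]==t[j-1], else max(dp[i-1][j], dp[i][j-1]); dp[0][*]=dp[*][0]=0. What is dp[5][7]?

4

   ''  0  1  1  0  0  0  1  1
''  0  0  0  0  0  0  0  0  0
 1  0  0  1  1  1  1  1  1  1
 0  0  1  1  1  2  2  2  2  2
 0  0  1  1  1  2  3  3  3  3
 1  0  1  2  2  2  3  3  4  4
 0  0  1  2  2  3  3  4  4  4
 0  0  1  2  2  3  4  4  4  4
 0  0  1  2  2  3  4  5  5  5
 1  0  1  2  3  3  4  5  6  6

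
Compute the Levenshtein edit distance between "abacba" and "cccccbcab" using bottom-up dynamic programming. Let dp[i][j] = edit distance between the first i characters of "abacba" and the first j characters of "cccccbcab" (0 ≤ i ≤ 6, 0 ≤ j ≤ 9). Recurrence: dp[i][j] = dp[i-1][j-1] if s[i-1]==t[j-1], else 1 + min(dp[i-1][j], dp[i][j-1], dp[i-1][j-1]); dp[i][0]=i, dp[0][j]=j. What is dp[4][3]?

3

   ''  c  c  c  c  c  b  c  a  b
''  0  1  2  3  4  5  6  7  8  9
 a  1  1  2  3  4  5  6  7  7  8
 b  2  2  2  3  4  5  5  6  7  7
 a  3  3  3  3  4  5  6  6  6  7
 c  4  3  3  3  3  4  5  6  7  7
 b  5  4  4  4  4  4  4  5  6  7
 a  6  5  5  5  5  5  5  5  5  6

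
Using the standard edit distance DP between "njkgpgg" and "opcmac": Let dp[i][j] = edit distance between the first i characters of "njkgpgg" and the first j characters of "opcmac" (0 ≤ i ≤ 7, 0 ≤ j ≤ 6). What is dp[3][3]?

3

   ''  o  p  c  m  a  c
''  0  1  2  3  4  5  6
 n  1  1  2  3  4  5  6
 j  2  2  2  3  4  5  6
 k  3  3  3  3  4  5  6
 g  4  4  4  4  4  5  6
 p  5  5  4  5  5  5  6
 g  6  6  5  5  6  6  6
 g  7  7  6  6  6  7  7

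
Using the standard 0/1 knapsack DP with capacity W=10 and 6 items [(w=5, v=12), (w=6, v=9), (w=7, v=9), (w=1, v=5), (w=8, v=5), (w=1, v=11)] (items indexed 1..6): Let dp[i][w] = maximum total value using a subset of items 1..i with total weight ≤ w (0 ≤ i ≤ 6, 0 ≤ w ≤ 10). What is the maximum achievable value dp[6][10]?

i\w   0   1   2   3   4   5   6   7   8   9  10
  0   0   0   0   0   0   0   0   0   0   0   0
  1   0   0   0   0   0  12  12  12  12  12  12
  2   0   0   0   0   0  12  12  12  12  12  12
  3   0   0   0   0   0  12  12  12  12  12  12
  4   0   5   5   5   5  12  17  17  17  17  17
  5   0   5   5   5   5  12  17  17  17  17  17
  6   0  11  16  16  16  16  23  28  28  28  28

28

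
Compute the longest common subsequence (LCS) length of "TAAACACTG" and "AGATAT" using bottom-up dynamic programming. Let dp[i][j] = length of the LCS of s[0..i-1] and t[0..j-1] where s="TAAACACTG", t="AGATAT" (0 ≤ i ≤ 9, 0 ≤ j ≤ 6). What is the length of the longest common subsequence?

4

   ''  A  G  A  T  A  T
''  0  0  0  0  0  0  0
 T  0  0  0  0  1  1  1
 A  0  1  1  1  1  2  2
 A  0  1  1  2  2  2  2
 A  0  1  1  2  2  3  3
 C  0  1  1  2  2  3  3
 A  0  1  1  2  2  3  3
 C  0  1  1  2  2  3  3
 T  0  1  1  2  3  3  4
 G  0  1  2  2  3  3  4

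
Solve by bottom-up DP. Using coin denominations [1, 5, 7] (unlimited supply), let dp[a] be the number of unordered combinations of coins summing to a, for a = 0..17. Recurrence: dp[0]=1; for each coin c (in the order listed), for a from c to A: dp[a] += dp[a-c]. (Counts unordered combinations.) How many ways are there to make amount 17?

after  coin     0     1     2     3     4     5     6     7     8     9    10    11    12    13    14    15    16    17
          1     1     1     1     1     1     1     1     1     1     1     1     1     1     1     1     1     1     1
          5     1     1     1     1     1     2     2     2     2     2     3     3     3     3     3     4     4     4
          7     1     1     1     1     1     2     2     3     3     3     4     4     5     5     6     7     7     8

8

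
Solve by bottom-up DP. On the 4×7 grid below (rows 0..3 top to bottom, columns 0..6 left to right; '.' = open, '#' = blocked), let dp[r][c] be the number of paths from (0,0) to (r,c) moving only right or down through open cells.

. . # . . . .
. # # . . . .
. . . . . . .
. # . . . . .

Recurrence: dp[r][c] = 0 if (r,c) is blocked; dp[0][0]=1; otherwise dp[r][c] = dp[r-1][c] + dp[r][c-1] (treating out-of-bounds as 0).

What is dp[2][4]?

r\c   0   1   2   3   4   5   6
  0   1   1   0   0   0   0   0
  1   1   0   0   0   0   0   0
  2   1   1   1   1   1   1   1
  3   1   0   1   2   3   4   5

1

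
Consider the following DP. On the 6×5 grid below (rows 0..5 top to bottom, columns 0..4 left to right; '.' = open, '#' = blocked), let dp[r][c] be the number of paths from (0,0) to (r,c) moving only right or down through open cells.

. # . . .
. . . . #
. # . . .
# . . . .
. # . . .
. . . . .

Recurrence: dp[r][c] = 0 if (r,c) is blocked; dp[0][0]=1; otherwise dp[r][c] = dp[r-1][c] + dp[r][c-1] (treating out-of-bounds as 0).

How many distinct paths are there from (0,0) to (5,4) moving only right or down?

14

r\c   0   1   2   3   4
  0   1   0   0   0   0
  1   1   1   1   1   0
  2   1   0   1   2   2
  3   0   0   1   3   5
  4   0   0   1   4   9
  5   0   0   1   5  14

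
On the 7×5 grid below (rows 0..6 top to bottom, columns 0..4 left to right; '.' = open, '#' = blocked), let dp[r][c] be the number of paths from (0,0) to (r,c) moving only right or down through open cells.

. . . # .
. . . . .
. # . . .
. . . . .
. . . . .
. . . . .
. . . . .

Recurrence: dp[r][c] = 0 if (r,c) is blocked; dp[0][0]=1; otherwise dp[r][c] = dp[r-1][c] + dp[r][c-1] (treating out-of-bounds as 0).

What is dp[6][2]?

13

r\c   0   1   2   3   4
  0   1   1   1   0   0
  1   1   2   3   3   3
  2   1   0   3   6   9
  3   1   1   4  10  19
  4   1   2   6  16  35
  5   1   3   9  25  60
  6   1   4  13  38  98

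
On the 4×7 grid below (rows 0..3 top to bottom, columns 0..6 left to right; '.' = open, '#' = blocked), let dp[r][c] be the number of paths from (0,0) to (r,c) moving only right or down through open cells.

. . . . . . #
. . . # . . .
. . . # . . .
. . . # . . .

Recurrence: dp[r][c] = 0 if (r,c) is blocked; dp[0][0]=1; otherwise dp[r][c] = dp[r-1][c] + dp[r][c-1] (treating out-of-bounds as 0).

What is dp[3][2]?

r\c   0   1   2   3   4   5   6
  0   1   1   1   1   1   1   0
  1   1   2   3   0   1   2   2
  2   1   3   6   0   1   3   5
  3   1   4  10   0   1   4   9

10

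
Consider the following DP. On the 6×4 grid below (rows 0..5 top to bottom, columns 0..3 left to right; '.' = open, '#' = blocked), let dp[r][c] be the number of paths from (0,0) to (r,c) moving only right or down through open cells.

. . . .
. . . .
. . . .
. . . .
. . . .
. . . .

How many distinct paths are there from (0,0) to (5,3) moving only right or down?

56

r\c   0   1   2   3
  0   1   1   1   1
  1   1   2   3   4
  2   1   3   6  10
  3   1   4  10  20
  4   1   5  15  35
  5   1   6  21  56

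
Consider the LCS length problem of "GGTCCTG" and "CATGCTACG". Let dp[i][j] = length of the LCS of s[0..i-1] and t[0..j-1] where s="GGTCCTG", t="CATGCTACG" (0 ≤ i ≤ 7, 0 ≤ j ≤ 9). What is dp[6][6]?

3

   ''  C  A  T  G  C  T  A  C  G
''  0  0  0  0  0  0  0  0  0  0
 G  0  0  0  0  1  1  1  1  1  1
 G  0  0  0  0  1  1  1  1  1  2
 T  0  0  0  1  1  1  2  2  2  2
 C  0  1  1  1  1  2  2  2  3  3
 C  0  1  1  1  1  2  2  2  3  3
 T  0  1  1  2  2  2  3  3  3  3
 G  0  1  1  2  3  3  3  3  3  4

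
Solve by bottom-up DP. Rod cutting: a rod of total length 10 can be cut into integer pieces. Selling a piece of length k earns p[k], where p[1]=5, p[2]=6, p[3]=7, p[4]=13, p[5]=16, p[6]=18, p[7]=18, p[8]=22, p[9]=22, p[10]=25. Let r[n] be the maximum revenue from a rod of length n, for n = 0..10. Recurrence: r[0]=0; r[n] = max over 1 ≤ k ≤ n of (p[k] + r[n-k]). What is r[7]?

   n    0    1    2    3    4    5    6    7    8    9   10
r[n]    0    5   10   15   20   25   30   35   40   45   50

35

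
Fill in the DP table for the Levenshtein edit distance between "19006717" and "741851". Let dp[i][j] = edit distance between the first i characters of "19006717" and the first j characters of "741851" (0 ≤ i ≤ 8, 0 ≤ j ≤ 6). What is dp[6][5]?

6

   ''  7  4  1  8  5  1
''  0  1  2  3  4  5  6
 1  1  1  2  2  3  4  5
 9  2  2  2  3  3  4  5
 0  3  3  3  3  4  4  5
 0  4  4  4  4  4  5  5
 6  5  5  5  5  5  5  6
 7  6  5  6  6  6  6  6
 1  7  6  6  6  7  7  6
 7  8  7  7  7  7  8  7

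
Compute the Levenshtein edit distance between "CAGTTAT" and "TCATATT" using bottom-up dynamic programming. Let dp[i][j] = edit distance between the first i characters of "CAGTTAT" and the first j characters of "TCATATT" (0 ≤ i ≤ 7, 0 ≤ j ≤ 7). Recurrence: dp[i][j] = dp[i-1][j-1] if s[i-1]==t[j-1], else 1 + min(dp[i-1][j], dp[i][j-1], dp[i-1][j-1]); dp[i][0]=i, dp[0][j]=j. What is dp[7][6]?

   ''  T  C  A  T  A  T  T
''  0  1  2  3  4  5  6  7
 C  1  1  1  2  3  4  5  6
 A  2  2  2  1  2  3  4  5
 G  3  3  3  2  2  3  4  5
 T  4  3  4  3  2  3  3  4
 T  5  4  4  4  3  3  3  3
 A  6  5  5  4  4  3  4  4
 T  7  6  6  5  4  4  3  4

3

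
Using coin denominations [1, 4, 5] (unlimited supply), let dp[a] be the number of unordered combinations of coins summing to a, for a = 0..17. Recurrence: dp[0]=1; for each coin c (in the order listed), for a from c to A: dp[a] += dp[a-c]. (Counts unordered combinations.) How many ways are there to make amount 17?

12

after  coin     0     1     2     3     4     5     6     7     8     9    10    11    12    13    14    15    16    17
          1     1     1     1     1     1     1     1     1     1     1     1     1     1     1     1     1     1     1
          4     1     1     1     1     2     2     2     2     3     3     3     3     4     4     4     4     5     5
          5     1     1     1     1     2     3     3     3     4     5     6     6     7     8     9    10    11    12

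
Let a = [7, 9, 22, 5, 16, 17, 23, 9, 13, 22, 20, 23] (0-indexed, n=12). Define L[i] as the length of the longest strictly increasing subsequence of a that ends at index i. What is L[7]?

2

   i    0    1    2    3    4    5    6    7    8    9   10   11
a[i]    7    9   22    5   16   17   23    9   13   22   20   23
L[i]    1    2    3    1    3    4    5    2    3    5    5    6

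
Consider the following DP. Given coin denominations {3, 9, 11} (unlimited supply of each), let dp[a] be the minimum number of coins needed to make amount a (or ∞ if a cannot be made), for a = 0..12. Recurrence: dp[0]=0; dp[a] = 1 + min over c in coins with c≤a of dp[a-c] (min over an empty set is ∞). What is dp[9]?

1

 a  0  1  2  3  4  5  6  7  8  9 10 11 12
dp  0  -  -  1  -  -  2  -  -  1  -  1  2
(- denotes ∞ / unreachable)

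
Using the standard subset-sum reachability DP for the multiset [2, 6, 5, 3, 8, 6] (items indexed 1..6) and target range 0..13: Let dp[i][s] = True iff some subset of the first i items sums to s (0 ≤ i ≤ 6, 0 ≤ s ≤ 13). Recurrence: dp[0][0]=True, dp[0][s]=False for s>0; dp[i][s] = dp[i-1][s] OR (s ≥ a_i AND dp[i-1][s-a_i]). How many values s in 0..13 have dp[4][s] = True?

11

i\s   0   1   2   3   4   5   6   7   8   9  10  11  12  13
  0   T   F   F   F   F   F   F   F   F   F   F   F   F   F
  1   T   F   T   F   F   F   F   F   F   F   F   F   F   F
  2   T   F   T   F   F   F   T   F   T   F   F   F   F   F
  3   T   F   T   F   F   T   T   T   T   F   F   T   F   T
  4   T   F   T   T   F   T   T   T   T   T   T   T   F   T
  5   T   F   T   T   F   T   T   T   T   T   T   T   F   T
  6   T   F   T   T   F   T   T   T   T   T   T   T   T   T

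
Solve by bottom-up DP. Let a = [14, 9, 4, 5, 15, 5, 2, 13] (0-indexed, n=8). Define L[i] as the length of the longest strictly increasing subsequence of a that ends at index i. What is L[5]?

2

   i    0    1    2    3    4    5    6    7
a[i]   14    9    4    5   15    5    2   13
L[i]    1    1    1    2    3    2    1    3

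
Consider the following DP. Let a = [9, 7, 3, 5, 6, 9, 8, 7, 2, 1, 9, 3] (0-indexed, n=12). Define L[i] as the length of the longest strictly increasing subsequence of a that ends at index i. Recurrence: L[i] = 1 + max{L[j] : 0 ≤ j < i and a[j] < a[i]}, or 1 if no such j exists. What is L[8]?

   i    0    1    2    3    4    5    6    7    8    9   10   11
a[i]    9    7    3    5    6    9    8    7    2    1    9    3
L[i]    1    1    1    2    3    4    4    4    1    1    5    2

1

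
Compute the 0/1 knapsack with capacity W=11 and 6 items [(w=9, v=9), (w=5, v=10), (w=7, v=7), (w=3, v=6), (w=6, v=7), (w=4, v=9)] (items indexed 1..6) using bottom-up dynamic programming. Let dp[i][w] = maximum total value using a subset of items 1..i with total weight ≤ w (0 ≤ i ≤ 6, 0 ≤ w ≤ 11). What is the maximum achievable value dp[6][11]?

i\w   0   1   2   3   4   5   6   7   8   9  10  11
  0   0   0   0   0   0   0   0   0   0   0   0   0
  1   0   0   0   0   0   0   0   0   0   9   9   9
  2   0   0   0   0   0  10  10  10  10  10  10  10
  3   0   0   0   0   0  10  10  10  10  10  10  10
  4   0   0   0   6   6  10  10  10  16  16  16  16
  5   0   0   0   6   6  10  10  10  16  16  16  17
  6   0   0   0   6   9  10  10  15  16  19  19  19

19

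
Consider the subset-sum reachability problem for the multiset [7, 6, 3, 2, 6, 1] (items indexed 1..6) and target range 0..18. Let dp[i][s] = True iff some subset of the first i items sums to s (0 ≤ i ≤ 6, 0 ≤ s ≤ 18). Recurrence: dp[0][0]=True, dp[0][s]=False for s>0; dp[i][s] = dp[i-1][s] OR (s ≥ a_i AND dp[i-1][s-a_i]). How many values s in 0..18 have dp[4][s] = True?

15

i\s   0   1   2   3   4   5   6   7   8   9  10  11  12  13  14  15  16  17  18
  0   T   F   F   F   F   F   F   F   F   F   F   F   F   F   F   F   F   F   F
  1   T   F   F   F   F   F   F   T   F   F   F   F   F   F   F   F   F   F   F
  2   T   F   F   F   F   F   T   T   F   F   F   F   F   T   F   F   F   F   F
  3   T   F   F   T   F   F   T   T   F   T   T   F   F   T   F   F   T   F   F
  4   T   F   T   T   F   T   T   T   T   T   T   T   T   T   F   T   T   F   T
  5   T   F   T   T   F   T   T   T   T   T   T   T   T   T   T   T   T   T   T
  6   T   T   T   T   T   T   T   T   T   T   T   T   T   T   T   T   T   T   T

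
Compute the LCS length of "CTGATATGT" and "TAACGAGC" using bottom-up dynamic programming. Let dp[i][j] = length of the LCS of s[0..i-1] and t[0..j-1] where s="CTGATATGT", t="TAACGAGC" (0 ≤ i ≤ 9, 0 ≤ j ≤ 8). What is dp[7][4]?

   ''  T  A  A  C  G  A  G  C
''  0  0  0  0  0  0  0  0  0
 C  0  0  0  0  1  1  1  1  1
 T  0  1  1  1  1  1  1  1  1
 G  0  1  1  1  1  2  2  2  2
 A  0  1  2  2  2  2  3  3  3
 T  0  1  2  2  2  2  3  3  3
 A  0  1  2  3  3  3  3  3  3
 T  0  1  2  3  3  3  3  3  3
 G  0  1  2  3  3  4  4  4  4
 T  0  1  2  3  3  4  4  4  4

3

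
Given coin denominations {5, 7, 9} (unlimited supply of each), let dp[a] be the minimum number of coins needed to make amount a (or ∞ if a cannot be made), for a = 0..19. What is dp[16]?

2

 a  0  1  2  3  4  5  6  7  8  9 10 11 12 13 14 15 16 17 18 19
dp  0  -  -  -  -  1  -  1  -  1  2  -  2  -  2  3  2  3  2  3
(- denotes ∞ / unreachable)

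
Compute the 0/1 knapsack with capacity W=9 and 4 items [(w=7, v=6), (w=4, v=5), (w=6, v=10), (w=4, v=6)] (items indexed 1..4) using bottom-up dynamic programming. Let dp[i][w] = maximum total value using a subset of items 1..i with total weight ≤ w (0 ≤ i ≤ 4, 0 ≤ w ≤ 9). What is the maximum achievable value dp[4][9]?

11

i\w   0   1   2   3   4   5   6   7   8   9
  0   0   0   0   0   0   0   0   0   0   0
  1   0   0   0   0   0   0   0   6   6   6
  2   0   0   0   0   5   5   5   6   6   6
  3   0   0   0   0   5   5  10  10  10  10
  4   0   0   0   0   6   6  10  10  11  11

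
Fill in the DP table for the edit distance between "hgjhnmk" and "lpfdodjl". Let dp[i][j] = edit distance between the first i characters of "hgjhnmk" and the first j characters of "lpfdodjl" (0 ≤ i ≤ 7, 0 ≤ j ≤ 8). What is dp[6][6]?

6

   ''  l  p  f  d  o  d  j  l
''  0  1  2  3  4  5  6  7  8
 h  1  1  2  3  4  5  6  7  8
 g  2  2  2  3  4  5  6  7  8
 j  3  3  3  3  4  5  6  6  7
 h  4  4  4  4  4  5  6  7  7
 n  5  5  5  5  5  5  6  7  8
 m  6  6  6  6  6  6  6  7  8
 k  7  7  7  7  7  7  7  7  8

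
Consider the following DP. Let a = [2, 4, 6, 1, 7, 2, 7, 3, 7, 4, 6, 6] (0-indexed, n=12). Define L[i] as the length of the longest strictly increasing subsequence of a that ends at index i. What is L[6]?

   i    0    1    2    3    4    5    6    7    8    9   10   11
a[i]    2    4    6    1    7    2    7    3    7    4    6    6
L[i]    1    2    3    1    4    2    4    3    4    4    5    5

4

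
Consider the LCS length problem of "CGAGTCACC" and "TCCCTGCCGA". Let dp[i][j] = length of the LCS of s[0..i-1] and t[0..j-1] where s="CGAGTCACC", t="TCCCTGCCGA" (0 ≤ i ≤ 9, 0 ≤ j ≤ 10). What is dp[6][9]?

   ''  T  C  C  C  T  G  C  C  G  A
''  0  0  0  0  0  0  0  0  0  0  0
 C  0  0  1  1  1  1  1  1  1  1  1
 G  0  0  1  1  1  1  2  2  2  2  2
 A  0  0  1  1  1  1  2  2  2  2  3
 G  0  0  1  1  1  1  2  2  2  3  3
 T  0  1  1  1  1  2  2  2  2  3  3
 C  0  1  2  2  2  2  2  3  3  3  3
 A  0  1  2  2  2  2  2  3  3  3  4
 C  0  1  2  3  3  3  3  3  4  4  4
 C  0  1  2  3  4  4  4  4  4  4  4

3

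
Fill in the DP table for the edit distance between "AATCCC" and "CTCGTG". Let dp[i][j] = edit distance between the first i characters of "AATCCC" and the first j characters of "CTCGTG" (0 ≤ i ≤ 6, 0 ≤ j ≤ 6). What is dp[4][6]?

5

   ''  C  T  C  G  T  G
''  0  1  2  3  4  5  6
 A  1  1  2  3  4  5  6
 A  2  2  2  3  4  5  6
 T  3  3  2  3  4  4  5
 C  4  3  3  2  3  4  5
 C  5  4  4  3  3  4  5
 C  6  5  5  4  4  4  5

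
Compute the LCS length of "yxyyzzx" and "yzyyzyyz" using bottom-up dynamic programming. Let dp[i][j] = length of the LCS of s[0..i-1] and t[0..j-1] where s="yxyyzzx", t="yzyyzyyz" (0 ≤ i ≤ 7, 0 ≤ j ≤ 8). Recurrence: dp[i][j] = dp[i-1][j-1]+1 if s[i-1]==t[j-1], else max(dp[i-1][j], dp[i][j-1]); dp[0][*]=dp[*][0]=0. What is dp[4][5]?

3

   ''  y  z  y  y  z  y  y  z
''  0  0  0  0  0  0  0  0  0
 y  0  1  1  1  1  1  1  1  1
 x  0  1  1  1  1  1  1  1  1
 y  0  1  1  2  2  2  2  2  2
 y  0  1  1  2  3  3  3  3  3
 z  0  1  2  2  3  4  4  4  4
 z  0  1  2  2  3  4  4  4  5
 x  0  1  2  2  3  4  4  4  5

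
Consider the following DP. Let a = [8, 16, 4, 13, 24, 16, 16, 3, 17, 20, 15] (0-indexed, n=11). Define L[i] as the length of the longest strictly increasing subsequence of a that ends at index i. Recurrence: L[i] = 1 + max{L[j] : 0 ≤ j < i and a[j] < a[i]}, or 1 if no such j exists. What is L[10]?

   i    0    1    2    3    4    5    6    7    8    9   10
a[i]    8   16    4   13   24   16   16    3   17   20   15
L[i]    1    2    1    2    3    3    3    1    4    5    3

3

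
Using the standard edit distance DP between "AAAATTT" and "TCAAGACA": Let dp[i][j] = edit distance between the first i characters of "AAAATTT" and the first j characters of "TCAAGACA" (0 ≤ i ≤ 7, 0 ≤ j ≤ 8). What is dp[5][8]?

   ''  T  C  A  A  G  A  C  A
''  0  1  2  3  4  5  6  7  8
 A  1  1  2  2  3  4  5  6  7
 A  2  2  2  2  2  3  4  5  6
 A  3  3  3  2  2  3  3  4  5
 A  4  4  4  3  2  3  3  4  4
 T  5  4  5  4  3  3  4  4  5
 T  6  5  5  5  4  4  4  5  5
 T  7  6  6  6  5  5  5  5  6

5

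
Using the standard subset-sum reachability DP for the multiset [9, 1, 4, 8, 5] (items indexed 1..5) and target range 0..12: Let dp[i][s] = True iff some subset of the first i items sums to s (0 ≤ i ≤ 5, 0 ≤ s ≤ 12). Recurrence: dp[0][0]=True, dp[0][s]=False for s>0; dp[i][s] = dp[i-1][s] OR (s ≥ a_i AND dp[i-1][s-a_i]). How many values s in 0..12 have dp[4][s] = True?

8

i\s   0   1   2   3   4   5   6   7   8   9  10  11  12
  0   T   F   F   F   F   F   F   F   F   F   F   F   F
  1   T   F   F   F   F   F   F   F   F   T   F   F   F
  2   T   T   F   F   F   F   F   F   F   T   T   F   F
  3   T   T   F   F   T   T   F   F   F   T   T   F   F
  4   T   T   F   F   T   T   F   F   T   T   T   F   T
  5   T   T   F   F   T   T   T   F   T   T   T   F   T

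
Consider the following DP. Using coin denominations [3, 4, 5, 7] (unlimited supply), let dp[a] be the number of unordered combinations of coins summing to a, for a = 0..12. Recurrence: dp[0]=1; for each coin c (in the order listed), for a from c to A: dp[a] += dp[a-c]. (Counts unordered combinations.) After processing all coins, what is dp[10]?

3

after  coin     0     1     2     3     4     5     6     7     8     9    10    11    12
          3     1     0     0     1     0     0     1     0     0     1     0     0     1
          4     1     0     0     1     1     0     1     1     1     1     1     1     2
          5     1     0     0     1     1     1     1     1     2     2     2     2     3
          7     1     0     0     1     1     1     1     2     2     2     3     3     4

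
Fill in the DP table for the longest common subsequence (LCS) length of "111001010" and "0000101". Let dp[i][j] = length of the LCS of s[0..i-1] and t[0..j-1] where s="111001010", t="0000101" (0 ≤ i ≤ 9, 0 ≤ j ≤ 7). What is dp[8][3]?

   ''  0  0  0  0  1  0  1
''  0  0  0  0  0  0  0  0
 1  0  0  0  0  0  1  1  1
 1  0  0  0  0  0  1  1  2
 1  0  0  0  0  0  1  1  2
 0  0  1  1  1  1  1  2  2
 0  0  1  2  2  2  2  2  2
 1  0  1  2  2  2  3  3  3
 0  0  1  2  3  3  3  4  4
 1  0  1  2  3  3  4  4  5
 0  0  1  2  3  4  4  5  5

3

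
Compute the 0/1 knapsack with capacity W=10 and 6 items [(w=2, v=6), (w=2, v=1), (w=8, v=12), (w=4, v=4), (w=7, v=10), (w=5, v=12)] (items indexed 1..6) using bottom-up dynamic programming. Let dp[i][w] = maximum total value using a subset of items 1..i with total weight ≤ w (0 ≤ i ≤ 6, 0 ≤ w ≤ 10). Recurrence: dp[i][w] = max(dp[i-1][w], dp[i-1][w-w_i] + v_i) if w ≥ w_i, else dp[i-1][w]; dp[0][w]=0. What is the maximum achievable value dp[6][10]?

19

i\w   0   1   2   3   4   5   6   7   8   9  10
  0   0   0   0   0   0   0   0   0   0   0   0
  1   0   0   6   6   6   6   6   6   6   6   6
  2   0   0   6   6   7   7   7   7   7   7   7
  3   0   0   6   6   7   7   7   7  12  12  18
  4   0   0   6   6   7   7  10  10  12  12  18
  5   0   0   6   6   7   7  10  10  12  16  18
  6   0   0   6   6   7  12  12  18  18  19  19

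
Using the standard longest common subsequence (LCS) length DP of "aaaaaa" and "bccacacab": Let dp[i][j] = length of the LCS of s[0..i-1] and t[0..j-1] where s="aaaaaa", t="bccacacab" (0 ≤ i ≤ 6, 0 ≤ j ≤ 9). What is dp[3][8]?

3

   ''  b  c  c  a  c  a  c  a  b
''  0  0  0  0  0  0  0  0  0  0
 a  0  0  0  0  1  1  1  1  1  1
 a  0  0  0  0  1  1  2  2  2  2
 a  0  0  0  0  1  1  2  2  3  3
 a  0  0  0  0  1  1  2  2  3  3
 a  0  0  0  0  1  1  2  2  3  3
 a  0  0  0  0  1  1  2  2  3  3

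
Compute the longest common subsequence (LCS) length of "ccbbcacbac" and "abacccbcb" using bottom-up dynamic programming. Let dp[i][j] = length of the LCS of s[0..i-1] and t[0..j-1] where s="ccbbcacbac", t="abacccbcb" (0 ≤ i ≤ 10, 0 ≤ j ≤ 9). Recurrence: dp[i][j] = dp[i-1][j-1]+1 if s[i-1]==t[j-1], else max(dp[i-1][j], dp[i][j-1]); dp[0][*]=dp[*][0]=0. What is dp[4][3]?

1

   ''  a  b  a  c  c  c  b  c  b
''  0  0  0  0  0  0  0  0  0  0
 c  0  0  0  0  1  1  1  1  1  1
 c  0  0  0  0  1  2  2  2  2  2
 b  0  0  1  1  1  2  2  3  3  3
 b  0  0  1  1  1  2  2  3  3  4
 c  0  0  1  1  2  2  3  3  4  4
 a  0  1  1  2  2  2  3  3  4  4
 c  0  1  1  2  3  3  3  3  4  4
 b  0  1  2  2  3  3  3  4  4  5
 a  0  1  2  3  3  3  3  4  4  5
 c  0  1  2  3  4  4  4  4  5  5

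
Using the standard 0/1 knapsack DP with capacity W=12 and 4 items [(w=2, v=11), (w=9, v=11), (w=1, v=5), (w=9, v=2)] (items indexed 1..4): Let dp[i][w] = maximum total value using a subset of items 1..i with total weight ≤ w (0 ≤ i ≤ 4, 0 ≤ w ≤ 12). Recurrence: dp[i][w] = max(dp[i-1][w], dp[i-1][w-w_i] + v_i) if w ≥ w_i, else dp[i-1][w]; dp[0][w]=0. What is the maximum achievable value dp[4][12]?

i\w   0   1   2   3   4   5   6   7   8   9  10  11  12
  0   0   0   0   0   0   0   0   0   0   0   0   0   0
  1   0   0  11  11  11  11  11  11  11  11  11  11  11
  2   0   0  11  11  11  11  11  11  11  11  11  22  22
  3   0   5  11  16  16  16  16  16  16  16  16  22  27
  4   0   5  11  16  16  16  16  16  16  16  16  22  27

27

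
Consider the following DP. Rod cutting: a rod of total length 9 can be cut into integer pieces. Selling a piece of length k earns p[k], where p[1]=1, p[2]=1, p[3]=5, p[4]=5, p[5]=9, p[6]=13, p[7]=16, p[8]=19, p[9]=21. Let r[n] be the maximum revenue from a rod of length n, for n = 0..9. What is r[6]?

13

   n    0    1    2    3    4    5    6    7    8    9
r[n]    0    1    2    5    6    9   13   16   19   21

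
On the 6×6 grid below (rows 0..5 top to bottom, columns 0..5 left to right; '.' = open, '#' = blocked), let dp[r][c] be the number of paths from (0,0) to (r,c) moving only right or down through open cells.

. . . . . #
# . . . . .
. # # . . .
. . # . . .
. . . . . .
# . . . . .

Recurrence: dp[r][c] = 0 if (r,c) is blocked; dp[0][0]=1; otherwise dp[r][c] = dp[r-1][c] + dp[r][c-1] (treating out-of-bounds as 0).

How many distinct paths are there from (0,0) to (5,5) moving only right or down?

r\c   0   1   2   3   4   5
  0   1   1   1   1   1   0
  1   0   1   2   3   4   4
  2   0   0   0   3   7  11
  3   0   0   0   3  10  21
  4   0   0   0   3  13  34
  5   0   0   0   3  16  50

50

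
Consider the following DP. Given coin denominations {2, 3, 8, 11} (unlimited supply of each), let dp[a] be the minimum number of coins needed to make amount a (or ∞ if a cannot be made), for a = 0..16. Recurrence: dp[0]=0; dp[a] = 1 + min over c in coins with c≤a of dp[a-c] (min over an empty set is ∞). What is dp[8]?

1

 a  0  1  2  3  4  5  6  7  8  9 10 11 12 13 14 15 16
dp  0  -  1  1  2  2  2  3  1  3  2  1  3  2  2  3  2
(- denotes ∞ / unreachable)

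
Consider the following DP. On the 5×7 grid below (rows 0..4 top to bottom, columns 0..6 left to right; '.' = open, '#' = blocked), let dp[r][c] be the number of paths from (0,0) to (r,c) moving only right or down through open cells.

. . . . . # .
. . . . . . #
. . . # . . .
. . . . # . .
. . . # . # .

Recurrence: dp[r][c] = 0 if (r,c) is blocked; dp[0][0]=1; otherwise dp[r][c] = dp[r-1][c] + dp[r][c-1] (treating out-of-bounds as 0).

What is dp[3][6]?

20

r\c   0   1   2   3   4   5   6
  0   1   1   1   1   1   0   0
  1   1   2   3   4   5   5   0
  2   1   3   6   0   5  10  10
  3   1   4  10  10   0  10  20
  4   1   5  15   0   0   0  20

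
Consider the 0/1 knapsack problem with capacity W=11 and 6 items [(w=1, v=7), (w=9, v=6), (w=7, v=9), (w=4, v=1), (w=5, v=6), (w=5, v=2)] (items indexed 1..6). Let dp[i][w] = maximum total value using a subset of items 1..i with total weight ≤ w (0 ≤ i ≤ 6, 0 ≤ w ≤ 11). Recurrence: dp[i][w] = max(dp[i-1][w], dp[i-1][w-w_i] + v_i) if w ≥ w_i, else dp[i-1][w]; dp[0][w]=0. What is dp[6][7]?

13

i\w   0   1   2   3   4   5   6   7   8   9  10  11
  0   0   0   0   0   0   0   0   0   0   0   0   0
  1   0   7   7   7   7   7   7   7   7   7   7   7
  2   0   7   7   7   7   7   7   7   7   7  13  13
  3   0   7   7   7   7   7   7   9  16  16  16  16
  4   0   7   7   7   7   8   8   9  16  16  16  16
  5   0   7   7   7   7   8  13  13  16  16  16  16
  6   0   7   7   7   7   8  13  13  16  16  16  16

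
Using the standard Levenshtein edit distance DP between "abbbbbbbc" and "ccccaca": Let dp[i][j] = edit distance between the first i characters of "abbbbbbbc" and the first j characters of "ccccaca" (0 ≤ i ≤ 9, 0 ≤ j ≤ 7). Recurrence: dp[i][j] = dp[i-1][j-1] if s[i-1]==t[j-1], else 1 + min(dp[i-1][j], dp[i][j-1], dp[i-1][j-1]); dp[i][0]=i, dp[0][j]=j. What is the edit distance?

   ''  c  c  c  c  a  c  a
''  0  1  2  3  4  5  6  7
 a  1  1  2  3  4  4  5  6
 b  2  2  2  3  4  5  5  6
 b  3  3  3  3  4  5  6  6
 b  4  4  4  4  4  5  6  7
 b  5  5  5  5  5  5  6  7
 b  6  6  6  6  6  6  6  7
 b  7  7  7  7  7  7  7  7
 b  8  8  8  8  8  8  8  8
 c  9  8  8  8  8  9  8  9

9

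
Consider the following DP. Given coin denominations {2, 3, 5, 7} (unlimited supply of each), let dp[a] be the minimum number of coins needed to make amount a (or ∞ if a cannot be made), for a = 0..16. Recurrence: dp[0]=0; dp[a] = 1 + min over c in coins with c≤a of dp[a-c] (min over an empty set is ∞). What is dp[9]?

 a  0  1  2  3  4  5  6  7  8  9 10 11 12 13 14 15 16
dp  0  -  1  1  2  1  2  1  2  2  2  3  2  3  2  3  3
(- denotes ∞ / unreachable)

2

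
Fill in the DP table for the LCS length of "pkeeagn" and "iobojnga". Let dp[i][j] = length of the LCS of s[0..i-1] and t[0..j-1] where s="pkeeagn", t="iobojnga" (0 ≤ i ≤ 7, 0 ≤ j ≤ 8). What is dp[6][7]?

   ''  i  o  b  o  j  n  g  a
''  0  0  0  0  0  0  0  0  0
 p  0  0  0  0  0  0  0  0  0
 k  0  0  0  0  0  0  0  0  0
 e  0  0  0  0  0  0  0  0  0
 e  0  0  0  0  0  0  0  0  0
 a  0  0  0  0  0  0  0  0  1
 g  0  0  0  0  0  0  0  1  1
 n  0  0  0  0  0  0  1  1  1

1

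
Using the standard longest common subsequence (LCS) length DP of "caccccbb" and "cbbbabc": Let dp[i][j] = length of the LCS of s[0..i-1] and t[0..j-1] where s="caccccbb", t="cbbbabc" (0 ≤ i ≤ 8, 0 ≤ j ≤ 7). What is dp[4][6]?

2

   ''  c  b  b  b  a  b  c
''  0  0  0  0  0  0  0  0
 c  0  1  1  1  1  1  1  1
 a  0  1  1  1  1  2  2  2
 c  0  1  1  1  1  2  2  3
 c  0  1  1  1  1  2  2  3
 c  0  1  1  1  1  2  2  3
 c  0  1  1  1  1  2  2  3
 b  0  1  2  2  2  2  3  3
 b  0  1  2  3  3  3  3  3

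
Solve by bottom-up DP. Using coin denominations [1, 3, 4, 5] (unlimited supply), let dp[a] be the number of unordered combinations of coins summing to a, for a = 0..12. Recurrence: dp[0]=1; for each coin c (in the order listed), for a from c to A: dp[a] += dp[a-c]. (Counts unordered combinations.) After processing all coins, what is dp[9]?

10

after  coin     0     1     2     3     4     5     6     7     8     9    10    11    12
          1     1     1     1     1     1     1     1     1     1     1     1     1     1
          3     1     1     1     2     2     2     3     3     3     4     4     4     5
          4     1     1     1     2     3     3     4     5     6     7     8     9    11
          5     1     1     1     2     3     4     5     6     8    10    12    14    17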